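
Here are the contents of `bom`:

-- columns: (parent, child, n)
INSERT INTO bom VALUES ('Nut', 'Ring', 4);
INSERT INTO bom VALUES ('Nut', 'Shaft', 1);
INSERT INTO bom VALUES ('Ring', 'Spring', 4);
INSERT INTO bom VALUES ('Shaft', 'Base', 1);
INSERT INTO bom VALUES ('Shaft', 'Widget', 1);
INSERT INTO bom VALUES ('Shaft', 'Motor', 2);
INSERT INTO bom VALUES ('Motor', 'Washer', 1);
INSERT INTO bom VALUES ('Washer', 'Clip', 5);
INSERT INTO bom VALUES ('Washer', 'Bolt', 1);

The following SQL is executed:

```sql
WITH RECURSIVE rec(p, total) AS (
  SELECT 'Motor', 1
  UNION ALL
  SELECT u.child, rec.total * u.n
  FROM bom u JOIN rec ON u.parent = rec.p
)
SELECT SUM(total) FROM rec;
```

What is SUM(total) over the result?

Base: (Motor, total=1).
Iteration 1: components of {Motor} -> Washer = 1*1 = 1.
Iteration 2: components of {Washer} -> Bolt = 1*1 = 1, Clip = 1*5 = 5.
Iteration 3: no further components; recursion stops.
SUM(total) = 1 + 1 + 5 + 1 = 8.

8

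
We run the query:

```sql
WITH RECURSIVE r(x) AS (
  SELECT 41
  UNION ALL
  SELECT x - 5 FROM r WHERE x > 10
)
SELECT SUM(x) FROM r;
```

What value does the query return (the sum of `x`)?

188

Base: x=41.
Iteration 1: 41 > 10 holds -> x = 41 - 5 = 36.
Iteration 2: 36 > 10 holds -> x = 36 - 5 = 31.
Iteration 3: 31 > 10 holds -> x = 31 - 5 = 26.
Iteration 4: 26 > 10 holds -> x = 26 - 5 = 21.
Iteration 5: 21 > 10 holds -> x = 21 - 5 = 16.
Iteration 6: 16 > 10 holds -> x = 16 - 5 = 11.
Iteration 7: 11 > 10 holds -> x = 11 - 5 = 6.
Iteration 8: 6 > 10 fails; recursion stops.
SUM(x) = 41 + 36 + 31 + 26 + 21 + 16 + 11 + 6 = 188.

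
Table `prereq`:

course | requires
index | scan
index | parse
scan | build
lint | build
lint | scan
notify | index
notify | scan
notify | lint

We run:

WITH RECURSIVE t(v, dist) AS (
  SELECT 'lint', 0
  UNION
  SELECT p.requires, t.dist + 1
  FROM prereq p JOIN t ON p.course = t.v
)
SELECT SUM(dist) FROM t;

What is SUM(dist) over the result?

Base: (lint, dist=0).
Iteration 1: edges from {lint} -> (build, dist=1), (scan, dist=1).
Iteration 2: edges from {build,scan} -> (build, dist=2).
Iteration 3: no outgoing edges from {build}; recursion stops.
SUM(dist) = 0 + 1 + 1 + 2 = 4.

4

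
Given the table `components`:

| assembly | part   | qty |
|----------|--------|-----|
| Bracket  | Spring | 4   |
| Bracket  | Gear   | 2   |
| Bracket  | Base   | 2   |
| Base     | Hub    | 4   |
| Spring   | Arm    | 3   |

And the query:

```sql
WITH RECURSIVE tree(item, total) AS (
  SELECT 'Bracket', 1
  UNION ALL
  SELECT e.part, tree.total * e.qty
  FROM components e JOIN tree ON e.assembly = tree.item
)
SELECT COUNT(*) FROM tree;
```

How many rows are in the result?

6

Base: (Bracket, total=1).
Iteration 1: components of {Bracket} -> Base = 1*2 = 2, Gear = 1*2 = 2, Spring = 1*4 = 4.
Iteration 2: components of {Base,Gear,Spring} -> Arm = 4*3 = 12, Hub = 2*4 = 8.
Iteration 3: no further components; recursion stops.
Total rows emitted: 6.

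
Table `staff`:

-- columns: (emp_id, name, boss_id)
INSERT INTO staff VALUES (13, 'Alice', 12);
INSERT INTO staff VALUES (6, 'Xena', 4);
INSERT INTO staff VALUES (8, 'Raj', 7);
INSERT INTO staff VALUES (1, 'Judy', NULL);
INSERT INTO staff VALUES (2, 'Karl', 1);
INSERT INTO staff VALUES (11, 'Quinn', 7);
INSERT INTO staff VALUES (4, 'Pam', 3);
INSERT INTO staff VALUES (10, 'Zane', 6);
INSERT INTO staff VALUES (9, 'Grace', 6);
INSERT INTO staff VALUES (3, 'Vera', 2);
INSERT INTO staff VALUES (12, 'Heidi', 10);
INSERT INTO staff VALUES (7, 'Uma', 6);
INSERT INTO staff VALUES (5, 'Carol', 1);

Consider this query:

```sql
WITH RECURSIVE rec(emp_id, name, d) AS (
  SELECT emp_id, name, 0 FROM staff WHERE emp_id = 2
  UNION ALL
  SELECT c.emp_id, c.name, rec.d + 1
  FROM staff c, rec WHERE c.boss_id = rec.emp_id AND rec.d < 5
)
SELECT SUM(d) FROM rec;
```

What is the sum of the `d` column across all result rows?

33

Base: emp_id=2 (Karl) at d 0.
Iteration 1: rows with boss_id in {2} -> Vera (id 3, d 1).
Iteration 2: rows with boss_id in {3} -> Pam (id 4, d 2).
Iteration 3: rows with boss_id in {4} -> Xena (id 6, d 3).
Iteration 4: rows with boss_id in {6} -> Uma (id 7, d 4), Grace (id 9, d 4), Zane (id 10, d 4).
Iteration 5: rows with boss_id in {7,9,10} -> Raj (id 8, d 5), Quinn (id 11, d 5), Heidi (id 12, d 5).
Iteration 6: d < 5 fails for all current rows; recursion stops.
SUM(d) = 0 + 1 + 2 + 3 + 4 + 4 + 4 + 5 + 5 + 5 = 33.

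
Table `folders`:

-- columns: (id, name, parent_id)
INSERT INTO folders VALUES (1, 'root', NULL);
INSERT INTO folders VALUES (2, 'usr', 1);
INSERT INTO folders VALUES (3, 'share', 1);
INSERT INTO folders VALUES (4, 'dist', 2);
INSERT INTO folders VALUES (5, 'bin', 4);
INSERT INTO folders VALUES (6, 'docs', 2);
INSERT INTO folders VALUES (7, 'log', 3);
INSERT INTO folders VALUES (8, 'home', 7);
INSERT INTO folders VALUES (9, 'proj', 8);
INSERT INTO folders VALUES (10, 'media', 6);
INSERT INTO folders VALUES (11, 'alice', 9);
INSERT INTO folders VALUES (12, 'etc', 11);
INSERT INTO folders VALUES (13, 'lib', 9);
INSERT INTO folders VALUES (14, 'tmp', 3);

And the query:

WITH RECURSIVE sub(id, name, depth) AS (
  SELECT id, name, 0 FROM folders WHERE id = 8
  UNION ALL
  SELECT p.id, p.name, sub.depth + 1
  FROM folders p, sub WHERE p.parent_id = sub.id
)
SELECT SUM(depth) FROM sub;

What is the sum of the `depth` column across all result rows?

Base: id=8 (home) at depth 0.
Iteration 1: rows with parent_id in {8} -> proj (id 9, depth 1).
Iteration 2: rows with parent_id in {9} -> alice (id 11, depth 2), lib (id 13, depth 2).
Iteration 3: rows with parent_id in {11,13} -> etc (id 12, depth 3).
Iteration 4: no rows with parent_id in {12}; recursion stops.
SUM(depth) = 0 + 1 + 2 + 2 + 3 = 8.

8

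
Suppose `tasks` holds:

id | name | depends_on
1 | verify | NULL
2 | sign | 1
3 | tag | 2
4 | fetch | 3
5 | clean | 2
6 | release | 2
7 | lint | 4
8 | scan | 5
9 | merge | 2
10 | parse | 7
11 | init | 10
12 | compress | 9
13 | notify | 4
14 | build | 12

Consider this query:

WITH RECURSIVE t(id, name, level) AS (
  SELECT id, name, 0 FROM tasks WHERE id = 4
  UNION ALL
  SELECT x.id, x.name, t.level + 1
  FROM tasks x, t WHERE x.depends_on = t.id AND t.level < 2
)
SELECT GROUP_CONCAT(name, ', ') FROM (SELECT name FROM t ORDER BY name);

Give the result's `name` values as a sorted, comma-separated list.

fetch, lint, notify, parse

Base: id=4 (fetch) at level 0.
Iteration 1: rows with depends_on in {4} -> lint (id 7, level 1), notify (id 13, level 1).
Iteration 2: rows with depends_on in {7,13} -> parse (id 10, level 2).
Iteration 3: level < 2 fails for all current rows; recursion stops.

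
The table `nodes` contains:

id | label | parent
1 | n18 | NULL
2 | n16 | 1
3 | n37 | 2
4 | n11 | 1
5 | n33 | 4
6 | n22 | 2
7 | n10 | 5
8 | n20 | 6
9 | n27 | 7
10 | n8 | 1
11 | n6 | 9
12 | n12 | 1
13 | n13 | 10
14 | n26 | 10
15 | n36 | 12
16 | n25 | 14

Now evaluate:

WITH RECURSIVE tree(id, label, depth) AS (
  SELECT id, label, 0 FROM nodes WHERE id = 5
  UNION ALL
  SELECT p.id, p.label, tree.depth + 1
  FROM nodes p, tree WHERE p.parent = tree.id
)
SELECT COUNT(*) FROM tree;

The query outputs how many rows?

4

Base: id=5 (n33) at depth 0.
Iteration 1: rows with parent in {5} -> n10 (id 7, depth 1).
Iteration 2: rows with parent in {7} -> n27 (id 9, depth 2).
Iteration 3: rows with parent in {9} -> n6 (id 11, depth 3).
Iteration 4: no rows with parent in {11}; recursion stops.
Total rows emitted: 4.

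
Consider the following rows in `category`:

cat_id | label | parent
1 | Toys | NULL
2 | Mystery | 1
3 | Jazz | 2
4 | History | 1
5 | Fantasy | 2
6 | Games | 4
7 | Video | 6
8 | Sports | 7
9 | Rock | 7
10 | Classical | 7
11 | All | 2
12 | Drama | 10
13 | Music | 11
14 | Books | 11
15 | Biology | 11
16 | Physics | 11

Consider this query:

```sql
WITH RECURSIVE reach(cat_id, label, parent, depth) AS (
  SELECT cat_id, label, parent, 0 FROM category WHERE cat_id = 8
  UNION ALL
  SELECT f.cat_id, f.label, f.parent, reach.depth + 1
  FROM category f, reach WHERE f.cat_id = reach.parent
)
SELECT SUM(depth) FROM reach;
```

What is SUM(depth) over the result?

Base: cat_id=8 (Sports), parent=7, depth 0.
Iteration 1: join on cat_id=7 -> Video (id 7, parent=6, depth 1).
Iteration 2: join on cat_id=6 -> Games (id 6, parent=4, depth 2).
Iteration 3: join on cat_id=4 -> History (id 4, parent=1, depth 3).
Iteration 4: join on cat_id=1 -> Toys (id 1, parent=NULL, depth 4).
Iteration 5: parent is NULL; no match; recursion stops.
SUM(depth) = 0 + 1 + 2 + 3 + 4 = 10.

10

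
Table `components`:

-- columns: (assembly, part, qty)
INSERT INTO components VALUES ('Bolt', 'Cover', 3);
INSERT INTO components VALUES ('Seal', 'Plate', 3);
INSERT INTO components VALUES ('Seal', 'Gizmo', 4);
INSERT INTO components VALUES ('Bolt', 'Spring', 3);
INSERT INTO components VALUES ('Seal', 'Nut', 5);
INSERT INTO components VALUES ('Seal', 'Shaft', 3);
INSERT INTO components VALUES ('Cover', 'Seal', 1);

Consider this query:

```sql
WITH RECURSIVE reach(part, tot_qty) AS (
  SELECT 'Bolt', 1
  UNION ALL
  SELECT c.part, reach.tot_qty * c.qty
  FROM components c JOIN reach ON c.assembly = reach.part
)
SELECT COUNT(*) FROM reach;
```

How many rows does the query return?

8

Base: (Bolt, tot_qty=1).
Iteration 1: components of {Bolt} -> Cover = 1*3 = 3, Spring = 1*3 = 3.
Iteration 2: components of {Cover,Spring} -> Seal = 3*1 = 3.
Iteration 3: components of {Seal} -> Gizmo = 3*4 = 12, Nut = 3*5 = 15, Plate = 3*3 = 9, Shaft = 3*3 = 9.
Iteration 4: no further components; recursion stops.
Total rows emitted: 8.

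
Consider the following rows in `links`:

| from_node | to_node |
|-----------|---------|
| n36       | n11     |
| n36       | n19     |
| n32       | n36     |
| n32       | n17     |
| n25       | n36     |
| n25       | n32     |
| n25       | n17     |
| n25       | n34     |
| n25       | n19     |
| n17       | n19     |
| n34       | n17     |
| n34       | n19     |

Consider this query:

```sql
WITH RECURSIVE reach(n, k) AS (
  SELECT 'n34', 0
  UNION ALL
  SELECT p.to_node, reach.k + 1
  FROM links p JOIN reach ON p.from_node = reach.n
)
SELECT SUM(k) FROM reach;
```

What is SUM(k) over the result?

4

Base: (n34, k=0).
Iteration 1: edges from {n34} -> (n17, k=1), (n19, k=1).
Iteration 2: edges from {n17,n19} -> (n19, k=2).
Iteration 3: no outgoing edges from {n19}; recursion stops.
SUM(k) = 0 + 1 + 1 + 2 = 4.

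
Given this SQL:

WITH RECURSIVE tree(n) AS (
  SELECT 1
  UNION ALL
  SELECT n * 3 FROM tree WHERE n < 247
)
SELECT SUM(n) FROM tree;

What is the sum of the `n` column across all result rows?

1093

Base: n=1.
Iteration 1: 1 < 247 holds -> n = 1 * 3 = 3.
Iteration 2: 3 < 247 holds -> n = 3 * 3 = 9.
Iteration 3: 9 < 247 holds -> n = 9 * 3 = 27.
Iteration 4: 27 < 247 holds -> n = 27 * 3 = 81.
Iteration 5: 81 < 247 holds -> n = 81 * 3 = 243.
Iteration 6: 243 < 247 holds -> n = 243 * 3 = 729.
Iteration 7: 729 < 247 fails; recursion stops.
SUM(n) = 1 + 3 + 9 + 27 + 81 + 243 + 729 = 1093.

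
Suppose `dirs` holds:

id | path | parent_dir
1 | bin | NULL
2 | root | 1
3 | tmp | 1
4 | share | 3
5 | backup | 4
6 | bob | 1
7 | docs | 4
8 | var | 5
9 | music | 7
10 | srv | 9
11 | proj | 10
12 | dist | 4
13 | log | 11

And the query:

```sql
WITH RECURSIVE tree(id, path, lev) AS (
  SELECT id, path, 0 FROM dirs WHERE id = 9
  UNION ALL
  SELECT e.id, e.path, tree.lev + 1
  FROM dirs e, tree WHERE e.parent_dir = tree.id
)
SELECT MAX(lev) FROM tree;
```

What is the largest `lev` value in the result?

3

Base: id=9 (music) at lev 0.
Iteration 1: rows with parent_dir in {9} -> srv (id 10, lev 1).
Iteration 2: rows with parent_dir in {10} -> proj (id 11, lev 2).
Iteration 3: rows with parent_dir in {11} -> log (id 13, lev 3).
Iteration 4: no rows with parent_dir in {13}; recursion stops.
lev values: 0, 1, 2, 3; the maximum is 3.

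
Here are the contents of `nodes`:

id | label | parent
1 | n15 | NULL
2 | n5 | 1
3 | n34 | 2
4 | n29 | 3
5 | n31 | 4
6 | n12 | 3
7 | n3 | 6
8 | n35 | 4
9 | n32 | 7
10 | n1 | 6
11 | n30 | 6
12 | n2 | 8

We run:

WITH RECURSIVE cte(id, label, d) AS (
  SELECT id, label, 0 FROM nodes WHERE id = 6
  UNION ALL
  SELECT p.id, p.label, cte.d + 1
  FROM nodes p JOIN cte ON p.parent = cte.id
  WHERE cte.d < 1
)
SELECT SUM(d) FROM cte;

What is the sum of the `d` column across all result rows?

Base: id=6 (n12) at d 0.
Iteration 1: rows with parent in {6} -> n3 (id 7, d 1), n1 (id 10, d 1), n30 (id 11, d 1).
Iteration 2: d < 1 fails for all current rows; recursion stops.
SUM(d) = 0 + 1 + 1 + 1 = 3.

3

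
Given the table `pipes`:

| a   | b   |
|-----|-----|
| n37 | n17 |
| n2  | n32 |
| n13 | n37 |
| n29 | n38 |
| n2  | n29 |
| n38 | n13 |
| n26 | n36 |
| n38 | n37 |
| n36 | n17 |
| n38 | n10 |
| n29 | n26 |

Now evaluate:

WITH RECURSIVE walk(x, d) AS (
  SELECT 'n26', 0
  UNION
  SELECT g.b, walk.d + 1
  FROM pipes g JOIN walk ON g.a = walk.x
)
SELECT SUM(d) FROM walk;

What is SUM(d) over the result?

3

Base: (n26, d=0).
Iteration 1: edges from {n26} -> (n36, d=1).
Iteration 2: edges from {n36} -> (n17, d=2).
Iteration 3: no outgoing edges from {n17}; recursion stops.
SUM(d) = 0 + 1 + 2 = 3.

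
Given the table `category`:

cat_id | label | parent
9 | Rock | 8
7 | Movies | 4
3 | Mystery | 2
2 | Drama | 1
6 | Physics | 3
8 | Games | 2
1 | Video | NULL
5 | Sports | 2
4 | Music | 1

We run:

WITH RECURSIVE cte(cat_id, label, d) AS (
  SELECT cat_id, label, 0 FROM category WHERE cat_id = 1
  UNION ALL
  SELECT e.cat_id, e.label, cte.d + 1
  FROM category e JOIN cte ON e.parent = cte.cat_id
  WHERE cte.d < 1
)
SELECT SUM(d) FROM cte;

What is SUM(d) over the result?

Base: cat_id=1 (Video) at d 0.
Iteration 1: rows with parent in {1} -> Drama (id 2, d 1), Music (id 4, d 1).
Iteration 2: d < 1 fails for all current rows; recursion stops.
SUM(d) = 0 + 1 + 1 = 2.

2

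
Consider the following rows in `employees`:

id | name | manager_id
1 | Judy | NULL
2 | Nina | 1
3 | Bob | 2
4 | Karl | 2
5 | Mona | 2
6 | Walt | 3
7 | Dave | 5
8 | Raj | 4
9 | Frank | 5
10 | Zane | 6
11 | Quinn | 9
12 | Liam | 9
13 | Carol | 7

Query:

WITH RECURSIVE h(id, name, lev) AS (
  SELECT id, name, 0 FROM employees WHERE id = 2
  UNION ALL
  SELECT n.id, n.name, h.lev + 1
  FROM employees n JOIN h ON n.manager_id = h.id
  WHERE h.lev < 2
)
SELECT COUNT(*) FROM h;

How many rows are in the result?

8

Base: id=2 (Nina) at lev 0.
Iteration 1: rows with manager_id in {2} -> Bob (id 3, lev 1), Karl (id 4, lev 1), Mona (id 5, lev 1).
Iteration 2: rows with manager_id in {3,4,5} -> Walt (id 6, lev 2), Dave (id 7, lev 2), Raj (id 8, lev 2), Frank (id 9, lev 2).
Iteration 3: lev < 2 fails for all current rows; recursion stops.
Total rows emitted: 8.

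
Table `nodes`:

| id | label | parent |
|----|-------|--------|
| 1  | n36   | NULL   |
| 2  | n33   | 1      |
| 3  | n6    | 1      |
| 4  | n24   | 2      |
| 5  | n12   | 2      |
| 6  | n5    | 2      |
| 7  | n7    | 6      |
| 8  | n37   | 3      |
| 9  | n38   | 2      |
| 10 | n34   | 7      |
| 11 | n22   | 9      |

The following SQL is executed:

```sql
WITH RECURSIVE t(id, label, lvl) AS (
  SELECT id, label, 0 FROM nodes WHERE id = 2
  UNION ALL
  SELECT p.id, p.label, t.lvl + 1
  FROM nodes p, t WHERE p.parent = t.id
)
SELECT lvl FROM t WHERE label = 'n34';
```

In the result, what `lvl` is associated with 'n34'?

Base: id=2 (n33) at lvl 0.
Iteration 1: rows with parent in {2} -> n24 (id 4, lvl 1), n12 (id 5, lvl 1), n5 (id 6, lvl 1), n38 (id 9, lvl 1).
Iteration 2: rows with parent in {4,5,6,9} -> n7 (id 7, lvl 2), n22 (id 11, lvl 2).
Iteration 3: rows with parent in {7,11} -> n34 (id 10, lvl 3).
Iteration 4: no rows with parent in {10}; recursion stops.

3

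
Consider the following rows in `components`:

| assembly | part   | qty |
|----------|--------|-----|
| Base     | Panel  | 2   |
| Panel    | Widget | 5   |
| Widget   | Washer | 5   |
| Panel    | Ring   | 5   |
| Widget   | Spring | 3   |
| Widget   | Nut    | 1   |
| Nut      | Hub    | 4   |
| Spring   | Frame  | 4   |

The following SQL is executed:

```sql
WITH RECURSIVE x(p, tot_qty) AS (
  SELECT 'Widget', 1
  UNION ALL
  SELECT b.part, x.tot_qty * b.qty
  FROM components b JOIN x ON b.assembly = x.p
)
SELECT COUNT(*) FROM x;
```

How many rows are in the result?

6

Base: (Widget, tot_qty=1).
Iteration 1: components of {Widget} -> Nut = 1*1 = 1, Spring = 1*3 = 3, Washer = 1*5 = 5.
Iteration 2: components of {Nut,Spring,Washer} -> Frame = 3*4 = 12, Hub = 1*4 = 4.
Iteration 3: no further components; recursion stops.
Total rows emitted: 6.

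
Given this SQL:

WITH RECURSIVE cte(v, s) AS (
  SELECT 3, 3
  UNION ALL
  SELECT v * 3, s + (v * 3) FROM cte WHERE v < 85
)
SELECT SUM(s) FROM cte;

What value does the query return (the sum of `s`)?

537

Base: v=3, s=3.
Iteration 1: 3 < 85 holds -> v = 3 * 3 = 9, s = 3 + 9 = 12.
Iteration 2: 9 < 85 holds -> v = 9 * 3 = 27, s = 12 + 27 = 39.
Iteration 3: 27 < 85 holds -> v = 27 * 3 = 81, s = 39 + 81 = 120.
Iteration 4: 81 < 85 holds -> v = 81 * 3 = 243, s = 120 + 243 = 363.
Iteration 5: 243 < 85 fails; recursion stops.
SUM(s) = 3 + 12 + 39 + 120 + 363 = 537.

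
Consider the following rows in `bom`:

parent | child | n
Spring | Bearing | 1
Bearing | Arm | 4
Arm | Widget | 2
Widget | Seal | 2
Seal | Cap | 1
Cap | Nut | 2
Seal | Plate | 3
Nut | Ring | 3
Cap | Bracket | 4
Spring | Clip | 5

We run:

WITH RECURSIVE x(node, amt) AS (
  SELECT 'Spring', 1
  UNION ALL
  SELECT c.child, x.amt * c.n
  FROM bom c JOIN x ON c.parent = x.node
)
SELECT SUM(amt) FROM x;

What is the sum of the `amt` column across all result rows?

Base: (Spring, amt=1).
Iteration 1: components of {Spring} -> Bearing = 1*1 = 1, Clip = 1*5 = 5.
Iteration 2: components of {Bearing,Clip} -> Arm = 1*4 = 4.
Iteration 3: components of {Arm} -> Widget = 4*2 = 8.
Iteration 4: components of {Widget} -> Seal = 8*2 = 16.
Iteration 5: components of {Seal} -> Cap = 16*1 = 16, Plate = 16*3 = 48.
Iteration 6: components of {Cap,Plate} -> Bracket = 16*4 = 64, Nut = 16*2 = 32.
Iteration 7: components of {Bracket,Nut} -> Ring = 32*3 = 96.
Iteration 8: no further components; recursion stops.
SUM(amt) = 1 + 1 + 5 + 4 + 8 + 16 + 16 + 48 + 32 + 64 + 96 = 291.

291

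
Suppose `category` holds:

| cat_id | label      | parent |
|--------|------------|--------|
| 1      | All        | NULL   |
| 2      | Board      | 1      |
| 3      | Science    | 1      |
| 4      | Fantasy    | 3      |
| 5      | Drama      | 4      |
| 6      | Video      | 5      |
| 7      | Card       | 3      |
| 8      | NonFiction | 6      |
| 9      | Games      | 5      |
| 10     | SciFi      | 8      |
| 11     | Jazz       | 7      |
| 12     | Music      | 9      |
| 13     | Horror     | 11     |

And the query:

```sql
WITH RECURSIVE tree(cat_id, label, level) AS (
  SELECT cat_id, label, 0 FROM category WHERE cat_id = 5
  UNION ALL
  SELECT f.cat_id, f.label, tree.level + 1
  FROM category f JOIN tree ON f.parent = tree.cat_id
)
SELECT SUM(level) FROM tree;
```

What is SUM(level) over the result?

9

Base: cat_id=5 (Drama) at level 0.
Iteration 1: rows with parent in {5} -> Video (id 6, level 1), Games (id 9, level 1).
Iteration 2: rows with parent in {6,9} -> NonFiction (id 8, level 2), Music (id 12, level 2).
Iteration 3: rows with parent in {8,12} -> SciFi (id 10, level 3).
Iteration 4: no rows with parent in {10}; recursion stops.
SUM(level) = 0 + 1 + 1 + 2 + 2 + 3 = 9.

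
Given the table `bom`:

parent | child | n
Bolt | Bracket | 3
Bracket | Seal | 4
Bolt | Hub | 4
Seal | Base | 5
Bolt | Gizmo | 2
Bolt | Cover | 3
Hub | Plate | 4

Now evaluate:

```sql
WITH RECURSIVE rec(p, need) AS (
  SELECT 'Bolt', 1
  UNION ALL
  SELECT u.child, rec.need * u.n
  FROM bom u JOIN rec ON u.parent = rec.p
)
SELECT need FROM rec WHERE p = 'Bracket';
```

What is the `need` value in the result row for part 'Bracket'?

Base: (Bolt, need=1).
Iteration 1: components of {Bolt} -> Bracket = 1*3 = 3, Cover = 1*3 = 3, Gizmo = 1*2 = 2, Hub = 1*4 = 4.
Iteration 2: components of {Bracket,Cover,Gizmo,Hub} -> Plate = 4*4 = 16, Seal = 3*4 = 12.
Iteration 3: components of {Plate,Seal} -> Base = 12*5 = 60.
Iteration 4: no further components; recursion stops.

3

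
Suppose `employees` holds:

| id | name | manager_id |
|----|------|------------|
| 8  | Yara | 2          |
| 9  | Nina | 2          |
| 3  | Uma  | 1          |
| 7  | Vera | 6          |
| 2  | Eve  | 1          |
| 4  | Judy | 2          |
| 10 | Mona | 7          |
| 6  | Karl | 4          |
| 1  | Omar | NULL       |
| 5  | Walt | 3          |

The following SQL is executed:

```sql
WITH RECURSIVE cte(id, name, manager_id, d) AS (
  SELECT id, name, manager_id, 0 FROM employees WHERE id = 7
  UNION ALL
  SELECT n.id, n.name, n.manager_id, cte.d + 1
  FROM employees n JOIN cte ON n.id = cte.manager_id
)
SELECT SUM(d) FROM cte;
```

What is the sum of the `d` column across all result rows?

Base: id=7 (Vera), manager_id=6, d 0.
Iteration 1: join on id=6 -> Karl (id 6, manager_id=4, d 1).
Iteration 2: join on id=4 -> Judy (id 4, manager_id=2, d 2).
Iteration 3: join on id=2 -> Eve (id 2, manager_id=1, d 3).
Iteration 4: join on id=1 -> Omar (id 1, manager_id=NULL, d 4).
Iteration 5: manager_id is NULL; no match; recursion stops.
SUM(d) = 0 + 1 + 2 + 3 + 4 = 10.

10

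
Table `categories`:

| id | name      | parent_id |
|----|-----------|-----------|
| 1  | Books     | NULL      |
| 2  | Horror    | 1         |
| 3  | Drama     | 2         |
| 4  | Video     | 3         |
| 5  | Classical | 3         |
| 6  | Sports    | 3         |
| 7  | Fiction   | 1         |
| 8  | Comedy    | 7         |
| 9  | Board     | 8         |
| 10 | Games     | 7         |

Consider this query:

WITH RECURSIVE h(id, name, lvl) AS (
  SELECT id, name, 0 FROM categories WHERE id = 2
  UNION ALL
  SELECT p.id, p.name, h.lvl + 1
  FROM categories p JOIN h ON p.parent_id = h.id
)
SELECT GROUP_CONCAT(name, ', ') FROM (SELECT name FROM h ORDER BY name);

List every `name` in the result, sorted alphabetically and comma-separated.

Base: id=2 (Horror) at lvl 0.
Iteration 1: rows with parent_id in {2} -> Drama (id 3, lvl 1).
Iteration 2: rows with parent_id in {3} -> Video (id 4, lvl 2), Classical (id 5, lvl 2), Sports (id 6, lvl 2).
Iteration 3: no rows with parent_id in {4,5,6}; recursion stops.

Classical, Drama, Horror, Sports, Video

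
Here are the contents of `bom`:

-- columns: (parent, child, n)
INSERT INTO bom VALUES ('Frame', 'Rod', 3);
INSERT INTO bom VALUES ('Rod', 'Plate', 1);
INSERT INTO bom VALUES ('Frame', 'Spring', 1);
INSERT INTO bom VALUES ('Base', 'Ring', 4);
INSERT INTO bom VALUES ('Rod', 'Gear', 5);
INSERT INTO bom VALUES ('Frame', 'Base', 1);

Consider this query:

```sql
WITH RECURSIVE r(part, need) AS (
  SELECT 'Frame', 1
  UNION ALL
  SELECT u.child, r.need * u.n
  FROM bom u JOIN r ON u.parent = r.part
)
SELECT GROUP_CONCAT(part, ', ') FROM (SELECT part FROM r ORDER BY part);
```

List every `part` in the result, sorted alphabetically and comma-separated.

Base, Frame, Gear, Plate, Ring, Rod, Spring

Base: (Frame, need=1).
Iteration 1: components of {Frame} -> Base = 1*1 = 1, Rod = 1*3 = 3, Spring = 1*1 = 1.
Iteration 2: components of {Base,Rod,Spring} -> Gear = 3*5 = 15, Plate = 3*1 = 3, Ring = 1*4 = 4.
Iteration 3: no further components; recursion stops.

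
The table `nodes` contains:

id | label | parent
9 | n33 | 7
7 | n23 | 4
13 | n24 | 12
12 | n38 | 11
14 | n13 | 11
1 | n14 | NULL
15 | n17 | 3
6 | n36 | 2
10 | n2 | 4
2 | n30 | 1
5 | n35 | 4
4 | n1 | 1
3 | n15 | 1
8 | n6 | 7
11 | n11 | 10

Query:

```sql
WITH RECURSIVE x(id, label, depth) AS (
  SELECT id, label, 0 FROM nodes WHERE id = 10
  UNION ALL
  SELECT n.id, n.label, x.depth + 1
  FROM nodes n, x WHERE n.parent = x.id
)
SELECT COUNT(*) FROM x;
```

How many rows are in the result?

5

Base: id=10 (n2) at depth 0.
Iteration 1: rows with parent in {10} -> n11 (id 11, depth 1).
Iteration 2: rows with parent in {11} -> n38 (id 12, depth 2), n13 (id 14, depth 2).
Iteration 3: rows with parent in {12,14} -> n24 (id 13, depth 3).
Iteration 4: no rows with parent in {13}; recursion stops.
Total rows emitted: 5.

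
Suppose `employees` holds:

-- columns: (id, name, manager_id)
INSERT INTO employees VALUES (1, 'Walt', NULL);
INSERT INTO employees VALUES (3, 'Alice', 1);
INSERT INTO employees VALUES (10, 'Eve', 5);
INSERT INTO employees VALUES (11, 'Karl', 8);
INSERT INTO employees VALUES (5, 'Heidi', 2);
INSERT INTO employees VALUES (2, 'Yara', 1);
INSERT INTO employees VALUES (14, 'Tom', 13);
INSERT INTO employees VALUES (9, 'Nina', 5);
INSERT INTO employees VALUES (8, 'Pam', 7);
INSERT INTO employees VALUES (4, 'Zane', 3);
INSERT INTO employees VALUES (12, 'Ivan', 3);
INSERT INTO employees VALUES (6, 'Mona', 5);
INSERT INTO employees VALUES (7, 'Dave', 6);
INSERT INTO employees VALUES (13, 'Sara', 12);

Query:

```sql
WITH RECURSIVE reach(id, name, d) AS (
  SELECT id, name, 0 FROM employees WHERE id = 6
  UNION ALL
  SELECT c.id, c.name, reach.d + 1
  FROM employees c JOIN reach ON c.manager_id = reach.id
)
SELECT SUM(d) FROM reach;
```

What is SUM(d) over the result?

6

Base: id=6 (Mona) at d 0.
Iteration 1: rows with manager_id in {6} -> Dave (id 7, d 1).
Iteration 2: rows with manager_id in {7} -> Pam (id 8, d 2).
Iteration 3: rows with manager_id in {8} -> Karl (id 11, d 3).
Iteration 4: no rows with manager_id in {11}; recursion stops.
SUM(d) = 0 + 1 + 2 + 3 = 6.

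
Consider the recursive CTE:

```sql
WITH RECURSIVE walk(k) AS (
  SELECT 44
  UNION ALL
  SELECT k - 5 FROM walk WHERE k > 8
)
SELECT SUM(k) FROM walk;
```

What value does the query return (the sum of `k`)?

216

Base: k=44.
Iteration 1: 44 > 8 holds -> k = 44 - 5 = 39.
Iteration 2: 39 > 8 holds -> k = 39 - 5 = 34.
Iteration 3: 34 > 8 holds -> k = 34 - 5 = 29.
Iteration 4: 29 > 8 holds -> k = 29 - 5 = 24.
Iteration 5: 24 > 8 holds -> k = 24 - 5 = 19.
Iteration 6: 19 > 8 holds -> k = 19 - 5 = 14.
Iteration 7: 14 > 8 holds -> k = 14 - 5 = 9.
Iteration 8: 9 > 8 holds -> k = 9 - 5 = 4.
Iteration 9: 4 > 8 fails; recursion stops.
SUM(k) = 44 + 39 + 34 + 29 + 24 + 19 + 14 + 9 + 4 = 216.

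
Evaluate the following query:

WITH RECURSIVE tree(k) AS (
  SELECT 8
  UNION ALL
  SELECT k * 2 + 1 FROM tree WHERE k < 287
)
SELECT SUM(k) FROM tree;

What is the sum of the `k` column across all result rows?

Base: k=8.
Iteration 1: 8 < 287 holds -> k = 8 * 2 + 1 = 17.
Iteration 2: 17 < 287 holds -> k = 17 * 2 + 1 = 35.
Iteration 3: 35 < 287 holds -> k = 35 * 2 + 1 = 71.
Iteration 4: 71 < 287 holds -> k = 71 * 2 + 1 = 143.
Iteration 5: 143 < 287 holds -> k = 143 * 2 + 1 = 287.
Iteration 6: 287 < 287 fails; recursion stops.
SUM(k) = 8 + 17 + 35 + 71 + 143 + 287 = 561.

561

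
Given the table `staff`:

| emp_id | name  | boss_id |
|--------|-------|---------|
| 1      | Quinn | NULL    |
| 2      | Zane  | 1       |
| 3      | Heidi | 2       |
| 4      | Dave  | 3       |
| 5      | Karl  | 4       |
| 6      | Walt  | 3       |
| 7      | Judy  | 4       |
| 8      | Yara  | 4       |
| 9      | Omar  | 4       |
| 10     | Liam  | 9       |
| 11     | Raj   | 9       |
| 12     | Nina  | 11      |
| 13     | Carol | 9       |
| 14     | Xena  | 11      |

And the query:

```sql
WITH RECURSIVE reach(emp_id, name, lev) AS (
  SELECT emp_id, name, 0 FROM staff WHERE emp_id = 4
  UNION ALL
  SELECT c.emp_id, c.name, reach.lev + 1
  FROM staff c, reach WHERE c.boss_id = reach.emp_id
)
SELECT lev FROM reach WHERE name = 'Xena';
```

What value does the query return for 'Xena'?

Base: emp_id=4 (Dave) at lev 0.
Iteration 1: rows with boss_id in {4} -> Karl (id 5, lev 1), Judy (id 7, lev 1), Yara (id 8, lev 1), Omar (id 9, lev 1).
Iteration 2: rows with boss_id in {5,7,8,9} -> Liam (id 10, lev 2), Raj (id 11, lev 2), Carol (id 13, lev 2).
Iteration 3: rows with boss_id in {10,11,13} -> Nina (id 12, lev 3), Xena (id 14, lev 3).
Iteration 4: no rows with boss_id in {12,14}; recursion stops.

3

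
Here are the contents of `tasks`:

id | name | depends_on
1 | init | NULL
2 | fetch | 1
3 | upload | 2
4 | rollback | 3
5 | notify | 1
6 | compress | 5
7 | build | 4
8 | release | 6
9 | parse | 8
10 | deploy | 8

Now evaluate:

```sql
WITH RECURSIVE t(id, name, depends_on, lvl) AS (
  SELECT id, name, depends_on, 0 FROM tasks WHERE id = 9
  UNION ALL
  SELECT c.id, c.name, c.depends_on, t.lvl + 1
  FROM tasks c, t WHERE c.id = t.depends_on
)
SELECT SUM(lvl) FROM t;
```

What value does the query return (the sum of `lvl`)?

Base: id=9 (parse), depends_on=8, lvl 0.
Iteration 1: join on id=8 -> release (id 8, depends_on=6, lvl 1).
Iteration 2: join on id=6 -> compress (id 6, depends_on=5, lvl 2).
Iteration 3: join on id=5 -> notify (id 5, depends_on=1, lvl 3).
Iteration 4: join on id=1 -> init (id 1, depends_on=NULL, lvl 4).
Iteration 5: depends_on is NULL; no match; recursion stops.
SUM(lvl) = 0 + 1 + 2 + 3 + 4 = 10.

10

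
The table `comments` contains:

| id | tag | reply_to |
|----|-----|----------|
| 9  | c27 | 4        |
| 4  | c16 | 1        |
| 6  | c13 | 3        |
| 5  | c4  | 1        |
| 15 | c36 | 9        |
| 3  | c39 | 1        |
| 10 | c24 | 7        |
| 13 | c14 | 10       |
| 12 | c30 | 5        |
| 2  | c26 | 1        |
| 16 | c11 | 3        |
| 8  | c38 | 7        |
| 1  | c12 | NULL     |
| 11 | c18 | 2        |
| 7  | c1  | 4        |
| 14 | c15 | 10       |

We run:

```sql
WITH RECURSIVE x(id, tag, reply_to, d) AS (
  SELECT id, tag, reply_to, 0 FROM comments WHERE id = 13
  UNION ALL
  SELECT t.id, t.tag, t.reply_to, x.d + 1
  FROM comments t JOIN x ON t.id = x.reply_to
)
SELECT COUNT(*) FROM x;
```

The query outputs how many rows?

5

Base: id=13 (c14), reply_to=10, d 0.
Iteration 1: join on id=10 -> c24 (id 10, reply_to=7, d 1).
Iteration 2: join on id=7 -> c1 (id 7, reply_to=4, d 2).
Iteration 3: join on id=4 -> c16 (id 4, reply_to=1, d 3).
Iteration 4: join on id=1 -> c12 (id 1, reply_to=NULL, d 4).
Iteration 5: reply_to is NULL; no match; recursion stops.
Total rows emitted: 5.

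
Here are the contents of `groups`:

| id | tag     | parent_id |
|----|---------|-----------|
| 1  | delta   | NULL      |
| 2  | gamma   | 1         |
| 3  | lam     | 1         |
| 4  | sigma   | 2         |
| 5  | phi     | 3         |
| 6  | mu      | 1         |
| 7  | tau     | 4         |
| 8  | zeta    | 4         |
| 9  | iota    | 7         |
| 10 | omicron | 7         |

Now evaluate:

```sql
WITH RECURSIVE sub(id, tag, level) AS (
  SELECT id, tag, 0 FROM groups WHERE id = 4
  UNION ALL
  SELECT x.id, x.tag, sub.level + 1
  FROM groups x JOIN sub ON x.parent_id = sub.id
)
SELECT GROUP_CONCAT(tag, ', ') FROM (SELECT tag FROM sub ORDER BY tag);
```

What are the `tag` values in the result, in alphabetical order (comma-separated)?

Base: id=4 (sigma) at level 0.
Iteration 1: rows with parent_id in {4} -> tau (id 7, level 1), zeta (id 8, level 1).
Iteration 2: rows with parent_id in {7,8} -> iota (id 9, level 2), omicron (id 10, level 2).
Iteration 3: no rows with parent_id in {9,10}; recursion stops.

iota, omicron, sigma, tau, zeta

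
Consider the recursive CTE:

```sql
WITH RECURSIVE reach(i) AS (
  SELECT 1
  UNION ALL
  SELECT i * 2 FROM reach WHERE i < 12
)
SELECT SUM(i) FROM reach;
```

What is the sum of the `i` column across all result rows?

31

Base: i=1.
Iteration 1: 1 < 12 holds -> i = 1 * 2 = 2.
Iteration 2: 2 < 12 holds -> i = 2 * 2 = 4.
Iteration 3: 4 < 12 holds -> i = 4 * 2 = 8.
Iteration 4: 8 < 12 holds -> i = 8 * 2 = 16.
Iteration 5: 16 < 12 fails; recursion stops.
SUM(i) = 1 + 2 + 4 + 8 + 16 = 31.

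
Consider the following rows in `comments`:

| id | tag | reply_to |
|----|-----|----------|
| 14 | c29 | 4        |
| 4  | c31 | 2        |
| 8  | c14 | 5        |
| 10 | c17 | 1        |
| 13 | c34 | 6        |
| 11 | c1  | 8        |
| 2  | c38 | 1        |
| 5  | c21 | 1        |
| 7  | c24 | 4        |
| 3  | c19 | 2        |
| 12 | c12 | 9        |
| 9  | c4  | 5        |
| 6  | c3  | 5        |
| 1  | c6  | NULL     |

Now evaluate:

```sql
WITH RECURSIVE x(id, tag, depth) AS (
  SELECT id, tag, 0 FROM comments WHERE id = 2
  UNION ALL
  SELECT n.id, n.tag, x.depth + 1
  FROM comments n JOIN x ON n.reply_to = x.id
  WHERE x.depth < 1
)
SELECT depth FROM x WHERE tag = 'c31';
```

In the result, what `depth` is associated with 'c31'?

1

Base: id=2 (c38) at depth 0.
Iteration 1: rows with reply_to in {2} -> c19 (id 3, depth 1), c31 (id 4, depth 1).
Iteration 2: depth < 1 fails for all current rows; recursion stops.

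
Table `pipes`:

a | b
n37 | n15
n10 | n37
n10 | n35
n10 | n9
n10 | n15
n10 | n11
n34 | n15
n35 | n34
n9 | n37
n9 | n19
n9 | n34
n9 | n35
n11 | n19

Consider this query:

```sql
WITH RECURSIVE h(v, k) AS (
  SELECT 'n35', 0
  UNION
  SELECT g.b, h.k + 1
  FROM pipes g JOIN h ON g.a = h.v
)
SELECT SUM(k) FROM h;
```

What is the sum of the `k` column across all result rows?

3

Base: (n35, k=0).
Iteration 1: edges from {n35} -> (n34, k=1).
Iteration 2: edges from {n34} -> (n15, k=2).
Iteration 3: no outgoing edges from {n15}; recursion stops.
SUM(k) = 0 + 1 + 2 = 3.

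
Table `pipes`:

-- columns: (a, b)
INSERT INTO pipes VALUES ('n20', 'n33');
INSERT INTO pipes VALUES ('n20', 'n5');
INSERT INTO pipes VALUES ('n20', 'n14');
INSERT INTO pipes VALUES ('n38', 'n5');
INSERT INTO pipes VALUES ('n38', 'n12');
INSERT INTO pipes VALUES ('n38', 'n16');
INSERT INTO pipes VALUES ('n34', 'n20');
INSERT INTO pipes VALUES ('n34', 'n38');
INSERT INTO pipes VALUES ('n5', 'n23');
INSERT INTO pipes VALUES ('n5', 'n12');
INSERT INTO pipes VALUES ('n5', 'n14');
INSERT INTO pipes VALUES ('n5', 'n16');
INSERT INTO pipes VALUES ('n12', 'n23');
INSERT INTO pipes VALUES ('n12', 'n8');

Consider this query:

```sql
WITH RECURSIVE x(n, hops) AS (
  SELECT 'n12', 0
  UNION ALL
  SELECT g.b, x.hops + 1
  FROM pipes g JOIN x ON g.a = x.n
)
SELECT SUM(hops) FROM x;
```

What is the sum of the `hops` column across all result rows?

Base: (n12, hops=0).
Iteration 1: edges from {n12} -> (n23, hops=1), (n8, hops=1).
Iteration 2: no outgoing edges from {n23,n8}; recursion stops.
SUM(hops) = 0 + 1 + 1 = 2.

2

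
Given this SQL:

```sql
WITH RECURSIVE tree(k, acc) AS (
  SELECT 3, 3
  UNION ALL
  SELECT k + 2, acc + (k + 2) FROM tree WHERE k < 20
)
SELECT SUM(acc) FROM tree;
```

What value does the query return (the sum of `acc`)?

Base: k=3, acc=3.
Iteration 1: 3 < 20 holds -> k = 3 + 2 = 5, acc = 3 + 5 = 8.
Iteration 2: 5 < 20 holds -> k = 5 + 2 = 7, acc = 8 + 7 = 15.
Iteration 3: 7 < 20 holds -> k = 7 + 2 = 9, acc = 15 + 9 = 24.
Iteration 4: 9 < 20 holds -> k = 9 + 2 = 11, acc = 24 + 11 = 35.
Iteration 5: 11 < 20 holds -> k = 11 + 2 = 13, acc = 35 + 13 = 48.
Iteration 6: 13 < 20 holds -> k = 13 + 2 = 15, acc = 48 + 15 = 63.
Iteration 7: 15 < 20 holds -> k = 15 + 2 = 17, acc = 63 + 17 = 80.
Iteration 8: 17 < 20 holds -> k = 17 + 2 = 19, acc = 80 + 19 = 99.
Iteration 9: 19 < 20 holds -> k = 19 + 2 = 21, acc = 99 + 21 = 120.
Iteration 10: 21 < 20 fails; recursion stops.
SUM(acc) = 3 + 8 + 15 + 24 + 35 + 48 + 63 + 80 + 99 + 120 = 495.

495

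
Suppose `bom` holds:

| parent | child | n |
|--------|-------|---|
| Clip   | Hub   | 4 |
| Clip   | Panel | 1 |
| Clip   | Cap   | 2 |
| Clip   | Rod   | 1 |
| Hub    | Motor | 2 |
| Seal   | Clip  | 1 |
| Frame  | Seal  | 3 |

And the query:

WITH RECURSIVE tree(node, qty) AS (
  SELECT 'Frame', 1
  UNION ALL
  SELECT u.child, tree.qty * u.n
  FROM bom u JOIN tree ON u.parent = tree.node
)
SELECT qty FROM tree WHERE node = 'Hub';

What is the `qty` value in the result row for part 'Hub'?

Base: (Frame, qty=1).
Iteration 1: components of {Frame} -> Seal = 1*3 = 3.
Iteration 2: components of {Seal} -> Clip = 3*1 = 3.
Iteration 3: components of {Clip} -> Cap = 3*2 = 6, Hub = 3*4 = 12, Panel = 3*1 = 3, Rod = 3*1 = 3.
Iteration 4: components of {Cap,Hub,Panel,Rod} -> Motor = 12*2 = 24.
Iteration 5: no further components; recursion stops.

12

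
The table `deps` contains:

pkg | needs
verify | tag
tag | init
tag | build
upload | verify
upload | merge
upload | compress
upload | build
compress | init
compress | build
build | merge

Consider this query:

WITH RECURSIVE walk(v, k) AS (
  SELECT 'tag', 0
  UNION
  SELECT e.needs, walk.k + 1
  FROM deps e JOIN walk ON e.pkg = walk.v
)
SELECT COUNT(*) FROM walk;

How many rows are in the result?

4

Base: (tag, k=0).
Iteration 1: edges from {tag} -> (build, k=1), (init, k=1).
Iteration 2: edges from {build,init} -> (merge, k=2).
Iteration 3: no outgoing edges from {merge}; recursion stops.
Total rows emitted: 4.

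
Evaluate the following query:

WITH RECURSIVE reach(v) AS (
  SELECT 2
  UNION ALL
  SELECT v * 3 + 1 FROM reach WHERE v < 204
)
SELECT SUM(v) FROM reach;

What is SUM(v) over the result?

Base: v=2.
Iteration 1: 2 < 204 holds -> v = 2 * 3 + 1 = 7.
Iteration 2: 7 < 204 holds -> v = 7 * 3 + 1 = 22.
Iteration 3: 22 < 204 holds -> v = 22 * 3 + 1 = 67.
Iteration 4: 67 < 204 holds -> v = 67 * 3 + 1 = 202.
Iteration 5: 202 < 204 holds -> v = 202 * 3 + 1 = 607.
Iteration 6: 607 < 204 fails; recursion stops.
SUM(v) = 2 + 7 + 22 + 67 + 202 + 607 = 907.

907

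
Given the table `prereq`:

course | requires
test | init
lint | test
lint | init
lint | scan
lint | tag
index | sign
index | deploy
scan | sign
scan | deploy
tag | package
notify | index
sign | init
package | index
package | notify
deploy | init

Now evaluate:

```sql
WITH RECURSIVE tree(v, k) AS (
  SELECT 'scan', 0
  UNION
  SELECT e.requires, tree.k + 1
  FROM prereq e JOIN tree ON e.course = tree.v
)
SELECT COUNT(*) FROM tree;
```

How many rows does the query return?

Base: (scan, k=0).
Iteration 1: edges from {scan} -> (deploy, k=1), (sign, k=1).
Iteration 2: edges from {deploy,sign} -> (init, k=2). [UNION drops 1 duplicate row(s)]
Iteration 3: no outgoing edges from {init}; recursion stops.
Total rows emitted: 4.

4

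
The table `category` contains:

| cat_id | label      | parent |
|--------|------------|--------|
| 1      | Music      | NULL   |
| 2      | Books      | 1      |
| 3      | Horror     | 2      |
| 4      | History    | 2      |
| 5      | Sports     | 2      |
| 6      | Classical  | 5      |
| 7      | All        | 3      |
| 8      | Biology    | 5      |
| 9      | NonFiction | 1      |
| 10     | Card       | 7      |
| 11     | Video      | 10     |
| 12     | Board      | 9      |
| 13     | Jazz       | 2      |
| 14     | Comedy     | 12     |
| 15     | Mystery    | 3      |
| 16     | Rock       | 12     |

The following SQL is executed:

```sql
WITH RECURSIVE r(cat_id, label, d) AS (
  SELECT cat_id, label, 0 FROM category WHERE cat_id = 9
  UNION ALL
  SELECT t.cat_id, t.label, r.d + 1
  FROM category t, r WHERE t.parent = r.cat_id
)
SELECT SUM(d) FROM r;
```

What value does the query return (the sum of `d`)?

5

Base: cat_id=9 (NonFiction) at d 0.
Iteration 1: rows with parent in {9} -> Board (id 12, d 1).
Iteration 2: rows with parent in {12} -> Comedy (id 14, d 2), Rock (id 16, d 2).
Iteration 3: no rows with parent in {14,16}; recursion stops.
SUM(d) = 0 + 1 + 2 + 2 = 5.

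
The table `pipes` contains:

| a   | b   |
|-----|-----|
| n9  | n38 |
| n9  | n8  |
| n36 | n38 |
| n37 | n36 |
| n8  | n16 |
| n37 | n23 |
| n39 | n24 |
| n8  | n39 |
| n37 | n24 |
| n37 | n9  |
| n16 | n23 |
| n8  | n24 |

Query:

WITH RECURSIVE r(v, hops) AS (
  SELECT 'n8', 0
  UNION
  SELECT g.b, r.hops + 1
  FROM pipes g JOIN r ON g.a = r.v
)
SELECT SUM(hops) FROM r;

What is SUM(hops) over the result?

7

Base: (n8, hops=0).
Iteration 1: edges from {n8} -> (n16, hops=1), (n24, hops=1), (n39, hops=1).
Iteration 2: edges from {n16,n24,n39} -> (n23, hops=2), (n24, hops=2).
Iteration 3: no outgoing edges from {n23,n24}; recursion stops.
SUM(hops) = 0 + 1 + 1 + 1 + 2 + 2 = 7.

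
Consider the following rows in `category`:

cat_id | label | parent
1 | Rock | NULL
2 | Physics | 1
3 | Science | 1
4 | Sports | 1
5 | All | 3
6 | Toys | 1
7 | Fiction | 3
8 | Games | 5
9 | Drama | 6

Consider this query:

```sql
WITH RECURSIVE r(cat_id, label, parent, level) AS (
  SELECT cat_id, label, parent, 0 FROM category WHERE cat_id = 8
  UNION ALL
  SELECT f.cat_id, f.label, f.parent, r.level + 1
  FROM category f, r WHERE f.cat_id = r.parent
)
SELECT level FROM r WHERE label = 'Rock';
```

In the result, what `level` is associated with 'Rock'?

3

Base: cat_id=8 (Games), parent=5, level 0.
Iteration 1: join on cat_id=5 -> All (id 5, parent=3, level 1).
Iteration 2: join on cat_id=3 -> Science (id 3, parent=1, level 2).
Iteration 3: join on cat_id=1 -> Rock (id 1, parent=NULL, level 3).
Iteration 4: parent is NULL; no match; recursion stops.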